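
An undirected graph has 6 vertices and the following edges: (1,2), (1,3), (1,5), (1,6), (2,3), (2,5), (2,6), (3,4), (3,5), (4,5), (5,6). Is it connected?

Step 1: Build adjacency list from edges:
  1: 2, 3, 5, 6
  2: 1, 3, 5, 6
  3: 1, 2, 4, 5
  4: 3, 5
  5: 1, 2, 3, 4, 6
  6: 1, 2, 5

Step 2: Run BFS/DFS from vertex 1:
  Visited: {1, 2, 3, 5, 6, 4}
  Reached 6 of 6 vertices

Step 3: All 6 vertices reached from vertex 1, so the graph is connected.
Answer: Yes, the graph is connected.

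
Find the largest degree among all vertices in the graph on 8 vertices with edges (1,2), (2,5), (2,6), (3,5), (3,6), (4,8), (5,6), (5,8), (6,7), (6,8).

Step 1: Count edges incident to each vertex:
  deg(1) = 1 (neighbors: 2)
  deg(2) = 3 (neighbors: 1, 5, 6)
  deg(3) = 2 (neighbors: 5, 6)
  deg(4) = 1 (neighbors: 8)
  deg(5) = 4 (neighbors: 2, 3, 6, 8)
  deg(6) = 5 (neighbors: 2, 3, 5, 7, 8)
  deg(7) = 1 (neighbors: 6)
  deg(8) = 3 (neighbors: 4, 5, 6)

Step 2: Find maximum:
  max(1, 3, 2, 1, 4, 5, 1, 3) = 5 (vertex 6)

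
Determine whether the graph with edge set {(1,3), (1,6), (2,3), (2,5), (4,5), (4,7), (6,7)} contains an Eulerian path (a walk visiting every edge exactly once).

Step 1: Find the degree of each vertex:
  deg(1) = 2
  deg(2) = 2
  deg(3) = 2
  deg(4) = 2
  deg(5) = 2
  deg(6) = 2
  deg(7) = 2

Step 2: Count vertices with odd degree:
  All vertices have even degree (0 odd-degree vertices)

Step 3: Apply Euler's theorem:
  - Eulerian circuit exists iff graph is connected and all vertices have even degree
  - Eulerian path exists iff graph is connected and has 0 or 2 odd-degree vertices

Graph is connected with 0 odd-degree vertices.
Both Eulerian circuit and Eulerian path exist.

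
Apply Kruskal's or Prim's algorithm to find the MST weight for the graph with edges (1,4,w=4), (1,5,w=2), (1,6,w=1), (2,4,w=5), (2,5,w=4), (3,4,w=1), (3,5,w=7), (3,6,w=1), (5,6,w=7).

Apply Kruskal's algorithm (sort edges by weight, add if no cycle):

Sorted edges by weight:
  (1,6) w=1
  (3,4) w=1
  (3,6) w=1
  (1,5) w=2
  (1,4) w=4
  (2,5) w=4
  (2,4) w=5
  (3,5) w=7
  (5,6) w=7

Add edge (1,6) w=1 -- no cycle. Running total: 1
Add edge (3,4) w=1 -- no cycle. Running total: 2
Add edge (3,6) w=1 -- no cycle. Running total: 3
Add edge (1,5) w=2 -- no cycle. Running total: 5
Skip edge (1,4) w=4 -- would create cycle
Add edge (2,5) w=4 -- no cycle. Running total: 9

MST edges: (1,6,w=1), (3,4,w=1), (3,6,w=1), (1,5,w=2), (2,5,w=4)
Total MST weight: 1 + 1 + 1 + 2 + 4 = 9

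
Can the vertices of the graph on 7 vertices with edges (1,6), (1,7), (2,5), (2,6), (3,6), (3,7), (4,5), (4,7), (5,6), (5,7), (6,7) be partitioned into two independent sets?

Step 1: Attempt 2-coloring using BFS:
  Start at vertex 1, assign color 0
  Color vertex 6 with color 1 (neighbor of 1)
  Color vertex 7 with color 1 (neighbor of 1)
  Color vertex 2 with color 0 (neighbor of 6)
  Color vertex 3 with color 0 (neighbor of 6)
  Color vertex 5 with color 0 (neighbor of 6)

Step 2: Conflict found! Vertices 6 and 7 are adjacent but have the same color.
This means the graph contains an odd cycle.

The graph is NOT bipartite.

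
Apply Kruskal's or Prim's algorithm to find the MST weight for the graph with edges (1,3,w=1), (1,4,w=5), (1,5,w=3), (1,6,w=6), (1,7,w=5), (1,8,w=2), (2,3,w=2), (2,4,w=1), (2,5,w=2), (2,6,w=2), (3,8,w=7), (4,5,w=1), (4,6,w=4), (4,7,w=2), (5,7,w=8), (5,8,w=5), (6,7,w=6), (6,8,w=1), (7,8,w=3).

Apply Kruskal's algorithm (sort edges by weight, add if no cycle):

Sorted edges by weight:
  (1,3) w=1
  (2,4) w=1
  (4,5) w=1
  (6,8) w=1
  (1,8) w=2
  (2,5) w=2
  (2,3) w=2
  (2,6) w=2
  (4,7) w=2
  (1,5) w=3
  (7,8) w=3
  (4,6) w=4
  (1,4) w=5
  (1,7) w=5
  (5,8) w=5
  (1,6) w=6
  (6,7) w=6
  (3,8) w=7
  (5,7) w=8

Add edge (1,3) w=1 -- no cycle. Running total: 1
Add edge (2,4) w=1 -- no cycle. Running total: 2
Add edge (4,5) w=1 -- no cycle. Running total: 3
Add edge (6,8) w=1 -- no cycle. Running total: 4
Add edge (1,8) w=2 -- no cycle. Running total: 6
Skip edge (2,5) w=2 -- would create cycle
Add edge (2,3) w=2 -- no cycle. Running total: 8
Skip edge (2,6) w=2 -- would create cycle
Add edge (4,7) w=2 -- no cycle. Running total: 10

MST edges: (1,3,w=1), (2,4,w=1), (4,5,w=1), (6,8,w=1), (1,8,w=2), (2,3,w=2), (4,7,w=2)
Total MST weight: 1 + 1 + 1 + 1 + 2 + 2 + 2 = 10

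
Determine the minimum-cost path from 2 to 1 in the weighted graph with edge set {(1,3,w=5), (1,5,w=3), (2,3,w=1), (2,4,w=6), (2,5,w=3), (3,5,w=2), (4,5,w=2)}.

Step 1: Build adjacency list with weights:
  1: 3(w=5), 5(w=3)
  2: 3(w=1), 4(w=6), 5(w=3)
  3: 1(w=5), 2(w=1), 5(w=2)
  4: 2(w=6), 5(w=2)
  5: 1(w=3), 2(w=3), 3(w=2), 4(w=2)

Step 2: Apply Dijkstra's algorithm from vertex 2:
  Visit vertex 2 (distance=0)
    Update dist[3] = 1
    Update dist[4] = 6
    Update dist[5] = 3
  Visit vertex 3 (distance=1)
    Update dist[1] = 6
  Visit vertex 5 (distance=3)
    Update dist[4] = 5
  Visit vertex 4 (distance=5)
  Visit vertex 1 (distance=6)

Step 3: Shortest path: 2 -> 5 -> 1
Total weight: 3 + 3 = 6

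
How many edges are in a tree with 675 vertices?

A tree on n vertices always has exactly n - 1 edges.
For n = 675: edges = 675 - 1 = 674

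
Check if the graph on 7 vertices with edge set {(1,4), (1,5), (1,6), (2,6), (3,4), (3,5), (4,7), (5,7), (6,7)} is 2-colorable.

Step 1: Attempt 2-coloring using BFS:
  Start at vertex 1, assign color 0
  Color vertex 4 with color 1 (neighbor of 1)
  Color vertex 5 with color 1 (neighbor of 1)
  Color vertex 6 with color 1 (neighbor of 1)
  Color vertex 3 with color 0 (neighbor of 4)
  Color vertex 7 with color 0 (neighbor of 4)
  Color vertex 2 with color 0 (neighbor of 6)

Step 2: 2-coloring succeeded. No conflicts found.
  Set A (color 0): {1, 2, 3, 7}
  Set B (color 1): {4, 5, 6}

The graph is bipartite with partition {1, 2, 3, 7}, {4, 5, 6}.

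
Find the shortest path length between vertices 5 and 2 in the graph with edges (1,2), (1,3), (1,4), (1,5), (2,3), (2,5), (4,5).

Step 1: Build adjacency list:
  1: 2, 3, 4, 5
  2: 1, 3, 5
  3: 1, 2
  4: 1, 5
  5: 1, 2, 4

Step 2: BFS from vertex 5 to find shortest path to 2:
  vertex 1 reached at distance 1
  vertex 2 reached at distance 1

Step 3: Shortest path: 5 -> 2
Path length: 1 edge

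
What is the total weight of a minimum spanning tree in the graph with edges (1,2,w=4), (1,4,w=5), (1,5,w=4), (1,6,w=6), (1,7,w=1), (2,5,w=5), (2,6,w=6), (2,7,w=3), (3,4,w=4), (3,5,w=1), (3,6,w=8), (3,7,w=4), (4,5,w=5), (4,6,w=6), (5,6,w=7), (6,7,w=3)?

Apply Kruskal's algorithm (sort edges by weight, add if no cycle):

Sorted edges by weight:
  (1,7) w=1
  (3,5) w=1
  (2,7) w=3
  (6,7) w=3
  (1,2) w=4
  (1,5) w=4
  (3,7) w=4
  (3,4) w=4
  (1,4) w=5
  (2,5) w=5
  (4,5) w=5
  (1,6) w=6
  (2,6) w=6
  (4,6) w=6
  (5,6) w=7
  (3,6) w=8

Add edge (1,7) w=1 -- no cycle. Running total: 1
Add edge (3,5) w=1 -- no cycle. Running total: 2
Add edge (2,7) w=3 -- no cycle. Running total: 5
Add edge (6,7) w=3 -- no cycle. Running total: 8
Skip edge (1,2) w=4 -- would create cycle
Add edge (1,5) w=4 -- no cycle. Running total: 12
Skip edge (3,7) w=4 -- would create cycle
Add edge (3,4) w=4 -- no cycle. Running total: 16

MST edges: (1,7,w=1), (3,5,w=1), (2,7,w=3), (6,7,w=3), (1,5,w=4), (3,4,w=4)
Total MST weight: 1 + 1 + 3 + 3 + 4 + 4 = 16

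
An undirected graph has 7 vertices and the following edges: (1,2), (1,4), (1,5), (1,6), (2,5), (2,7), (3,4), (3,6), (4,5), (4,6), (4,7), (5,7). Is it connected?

Step 1: Build adjacency list from edges:
  1: 2, 4, 5, 6
  2: 1, 5, 7
  3: 4, 6
  4: 1, 3, 5, 6, 7
  5: 1, 2, 4, 7
  6: 1, 3, 4
  7: 2, 4, 5

Step 2: Run BFS/DFS from vertex 1:
  Visited: {1, 2, 4, 5, 6, 7, 3}
  Reached 7 of 7 vertices

Step 3: All 7 vertices reached from vertex 1, so the graph is connected.
Answer: Yes, the graph is connected.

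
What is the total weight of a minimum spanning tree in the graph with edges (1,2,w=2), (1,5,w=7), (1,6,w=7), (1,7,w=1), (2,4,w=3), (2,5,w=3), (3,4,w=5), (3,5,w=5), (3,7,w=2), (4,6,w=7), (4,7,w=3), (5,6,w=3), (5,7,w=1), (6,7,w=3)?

Apply Kruskal's algorithm (sort edges by weight, add if no cycle):

Sorted edges by weight:
  (1,7) w=1
  (5,7) w=1
  (1,2) w=2
  (3,7) w=2
  (2,4) w=3
  (2,5) w=3
  (4,7) w=3
  (5,6) w=3
  (6,7) w=3
  (3,4) w=5
  (3,5) w=5
  (1,5) w=7
  (1,6) w=7
  (4,6) w=7

Add edge (1,7) w=1 -- no cycle. Running total: 1
Add edge (5,7) w=1 -- no cycle. Running total: 2
Add edge (1,2) w=2 -- no cycle. Running total: 4
Add edge (3,7) w=2 -- no cycle. Running total: 6
Add edge (2,4) w=3 -- no cycle. Running total: 9
Skip edge (2,5) w=3 -- would create cycle
Skip edge (4,7) w=3 -- would create cycle
Add edge (5,6) w=3 -- no cycle. Running total: 12

MST edges: (1,7,w=1), (5,7,w=1), (1,2,w=2), (3,7,w=2), (2,4,w=3), (5,6,w=3)
Total MST weight: 1 + 1 + 2 + 2 + 3 + 3 = 12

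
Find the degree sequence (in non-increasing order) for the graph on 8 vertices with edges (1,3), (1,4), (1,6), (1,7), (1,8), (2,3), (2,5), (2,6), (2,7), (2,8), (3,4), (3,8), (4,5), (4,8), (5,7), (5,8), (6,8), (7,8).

Step 1: Count edges incident to each vertex:
  deg(1) = 5 (neighbors: 3, 4, 6, 7, 8)
  deg(2) = 5 (neighbors: 3, 5, 6, 7, 8)
  deg(3) = 4 (neighbors: 1, 2, 4, 8)
  deg(4) = 4 (neighbors: 1, 3, 5, 8)
  deg(5) = 4 (neighbors: 2, 4, 7, 8)
  deg(6) = 3 (neighbors: 1, 2, 8)
  deg(7) = 4 (neighbors: 1, 2, 5, 8)
  deg(8) = 7 (neighbors: 1, 2, 3, 4, 5, 6, 7)

Step 2: Sort degrees in non-increasing order:
  Degrees: [5, 5, 4, 4, 4, 3, 4, 7] -> sorted: [7, 5, 5, 4, 4, 4, 4, 3]

Degree sequence: [7, 5, 5, 4, 4, 4, 4, 3]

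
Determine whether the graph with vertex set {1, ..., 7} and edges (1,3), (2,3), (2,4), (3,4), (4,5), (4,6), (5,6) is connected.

Step 1: Build adjacency list from edges:
  1: 3
  2: 3, 4
  3: 1, 2, 4
  4: 2, 3, 5, 6
  5: 4, 6
  6: 4, 5
  7: (none)

Step 2: Run BFS/DFS from vertex 1:
  Visited: {1, 3, 2, 4, 5, 6}
  Reached 6 of 7 vertices

Step 3: Only 6 of 7 vertices reached. Graph is disconnected.
Connected components: {1, 2, 3, 4, 5, 6}, {7}
Answer: No, the graph is not connected (2 components).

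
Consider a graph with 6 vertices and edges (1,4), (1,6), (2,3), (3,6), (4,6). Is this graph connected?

Step 1: Build adjacency list from edges:
  1: 4, 6
  2: 3
  3: 2, 6
  4: 1, 6
  5: (none)
  6: 1, 3, 4

Step 2: Run BFS/DFS from vertex 1:
  Visited: {1, 4, 6, 3, 2}
  Reached 5 of 6 vertices

Step 3: Only 5 of 6 vertices reached. Graph is disconnected.
Connected components: {1, 2, 3, 4, 6}, {5}
Answer: No, the graph is not connected (2 components).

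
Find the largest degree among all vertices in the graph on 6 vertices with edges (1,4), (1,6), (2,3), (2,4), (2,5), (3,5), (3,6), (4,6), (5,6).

Step 1: Count edges incident to each vertex:
  deg(1) = 2 (neighbors: 4, 6)
  deg(2) = 3 (neighbors: 3, 4, 5)
  deg(3) = 3 (neighbors: 2, 5, 6)
  deg(4) = 3 (neighbors: 1, 2, 6)
  deg(5) = 3 (neighbors: 2, 3, 6)
  deg(6) = 4 (neighbors: 1, 3, 4, 5)

Step 2: Find maximum:
  max(2, 3, 3, 3, 3, 4) = 4 (vertex 6)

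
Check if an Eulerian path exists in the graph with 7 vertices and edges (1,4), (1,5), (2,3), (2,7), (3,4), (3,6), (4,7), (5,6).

Step 1: Find the degree of each vertex:
  deg(1) = 2
  deg(2) = 2
  deg(3) = 3
  deg(4) = 3
  deg(5) = 2
  deg(6) = 2
  deg(7) = 2

Step 2: Count vertices with odd degree:
  Odd-degree vertices: 3, 4 (2 total)

Step 3: Apply Euler's theorem:
  - Eulerian circuit exists iff graph is connected and all vertices have even degree
  - Eulerian path exists iff graph is connected and has 0 or 2 odd-degree vertices

Graph is connected with exactly 2 odd-degree vertices (3, 4).
Eulerian path exists (starting and ending at the odd-degree vertices), but no Eulerian circuit.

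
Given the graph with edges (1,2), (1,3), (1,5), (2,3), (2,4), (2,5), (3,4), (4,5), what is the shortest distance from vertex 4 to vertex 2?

Step 1: Build adjacency list:
  1: 2, 3, 5
  2: 1, 3, 4, 5
  3: 1, 2, 4
  4: 2, 3, 5
  5: 1, 2, 4

Step 2: BFS from vertex 4 to find shortest path to 2:
  vertex 2 reached at distance 1

Step 3: Shortest path: 4 -> 2
Path length: 1 edge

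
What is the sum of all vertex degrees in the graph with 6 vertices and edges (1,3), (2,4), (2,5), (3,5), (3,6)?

Step 1: Count edges incident to each vertex:
  deg(1) = 1 (neighbors: 3)
  deg(2) = 2 (neighbors: 4, 5)
  deg(3) = 3 (neighbors: 1, 5, 6)
  deg(4) = 1 (neighbors: 2)
  deg(5) = 2 (neighbors: 2, 3)
  deg(6) = 1 (neighbors: 3)

Step 2: Sum all degrees:
  1 + 2 + 3 + 1 + 2 + 1 = 10

Verification: sum of degrees = 2 * |E| = 2 * 5 = 10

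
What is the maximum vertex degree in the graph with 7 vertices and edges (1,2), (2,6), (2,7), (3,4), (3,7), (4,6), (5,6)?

Step 1: Count edges incident to each vertex:
  deg(1) = 1 (neighbors: 2)
  deg(2) = 3 (neighbors: 1, 6, 7)
  deg(3) = 2 (neighbors: 4, 7)
  deg(4) = 2 (neighbors: 3, 6)
  deg(5) = 1 (neighbors: 6)
  deg(6) = 3 (neighbors: 2, 4, 5)
  deg(7) = 2 (neighbors: 2, 3)

Step 2: Find maximum:
  max(1, 3, 2, 2, 1, 3, 2) = 3 (vertex 2)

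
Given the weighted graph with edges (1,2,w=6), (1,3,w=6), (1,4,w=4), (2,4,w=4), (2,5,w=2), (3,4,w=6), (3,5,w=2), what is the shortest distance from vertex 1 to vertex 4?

Step 1: Build adjacency list with weights:
  1: 2(w=6), 3(w=6), 4(w=4)
  2: 1(w=6), 4(w=4), 5(w=2)
  3: 1(w=6), 4(w=6), 5(w=2)
  4: 1(w=4), 2(w=4), 3(w=6)
  5: 2(w=2), 3(w=2)

Step 2: Apply Dijkstra's algorithm from vertex 1:
  Visit vertex 1 (distance=0)
    Update dist[2] = 6
    Update dist[3] = 6
    Update dist[4] = 4
  Visit vertex 4 (distance=4)

Step 3: Shortest path: 1 -> 4
Total weight: 4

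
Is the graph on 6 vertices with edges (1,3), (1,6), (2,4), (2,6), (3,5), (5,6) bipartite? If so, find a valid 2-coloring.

Step 1: Attempt 2-coloring using BFS:
  Start at vertex 1, assign color 0
  Color vertex 3 with color 1 (neighbor of 1)
  Color vertex 6 with color 1 (neighbor of 1)
  Color vertex 5 with color 0 (neighbor of 3)
  Color vertex 2 with color 0 (neighbor of 6)
  Color vertex 4 with color 1 (neighbor of 2)

Step 2: 2-coloring succeeded. No conflicts found.
  Set A (color 0): {1, 2, 5}
  Set B (color 1): {3, 4, 6}

The graph is bipartite with partition {1, 2, 5}, {3, 4, 6}.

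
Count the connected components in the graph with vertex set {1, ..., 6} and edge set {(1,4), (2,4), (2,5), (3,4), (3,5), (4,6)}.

Step 1: Build adjacency list from edges:
  1: 4
  2: 4, 5
  3: 4, 5
  4: 1, 2, 3, 6
  5: 2, 3
  6: 4

Step 2: Run BFS/DFS from vertex 1:
  Visited: {1, 4, 2, 3, 6, 5}
  Reached 6 of 6 vertices

Step 3: All 6 vertices reached from vertex 1, so the graph is connected.
Number of connected components: 1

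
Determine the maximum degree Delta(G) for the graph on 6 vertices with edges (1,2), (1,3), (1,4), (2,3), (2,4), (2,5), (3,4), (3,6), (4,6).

Step 1: Count edges incident to each vertex:
  deg(1) = 3 (neighbors: 2, 3, 4)
  deg(2) = 4 (neighbors: 1, 3, 4, 5)
  deg(3) = 4 (neighbors: 1, 2, 4, 6)
  deg(4) = 4 (neighbors: 1, 2, 3, 6)
  deg(5) = 1 (neighbors: 2)
  deg(6) = 2 (neighbors: 3, 4)

Step 2: Find maximum:
  max(3, 4, 4, 4, 1, 2) = 4 (vertex 2)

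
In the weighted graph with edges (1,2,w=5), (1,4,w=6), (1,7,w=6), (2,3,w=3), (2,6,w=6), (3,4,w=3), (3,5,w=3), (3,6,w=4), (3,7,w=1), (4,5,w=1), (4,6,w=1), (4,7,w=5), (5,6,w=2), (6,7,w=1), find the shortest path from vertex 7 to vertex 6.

Step 1: Build adjacency list with weights:
  1: 2(w=5), 4(w=6), 7(w=6)
  2: 1(w=5), 3(w=3), 6(w=6)
  3: 2(w=3), 4(w=3), 5(w=3), 6(w=4), 7(w=1)
  4: 1(w=6), 3(w=3), 5(w=1), 6(w=1), 7(w=5)
  5: 3(w=3), 4(w=1), 6(w=2)
  6: 2(w=6), 3(w=4), 4(w=1), 5(w=2), 7(w=1)
  7: 1(w=6), 3(w=1), 4(w=5), 6(w=1)

Step 2: Apply Dijkstra's algorithm from vertex 7:
  Visit vertex 7 (distance=0)
    Update dist[1] = 6
    Update dist[3] = 1
    Update dist[4] = 5
    Update dist[6] = 1
  Visit vertex 3 (distance=1)
    Update dist[2] = 4
    Update dist[4] = 4
    Update dist[5] = 4
  Visit vertex 6 (distance=1)
    Update dist[4] = 2
    Update dist[5] = 3

Step 3: Shortest path: 7 -> 6
Total weight: 1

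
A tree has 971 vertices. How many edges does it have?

A tree on n vertices always has exactly n - 1 edges.
For n = 971: edges = 971 - 1 = 970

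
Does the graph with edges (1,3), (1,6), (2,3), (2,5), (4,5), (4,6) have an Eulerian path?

Step 1: Find the degree of each vertex:
  deg(1) = 2
  deg(2) = 2
  deg(3) = 2
  deg(4) = 2
  deg(5) = 2
  deg(6) = 2

Step 2: Count vertices with odd degree:
  All vertices have even degree (0 odd-degree vertices)

Step 3: Apply Euler's theorem:
  - Eulerian circuit exists iff graph is connected and all vertices have even degree
  - Eulerian path exists iff graph is connected and has 0 or 2 odd-degree vertices

Graph is connected with 0 odd-degree vertices.
Both Eulerian circuit and Eulerian path exist.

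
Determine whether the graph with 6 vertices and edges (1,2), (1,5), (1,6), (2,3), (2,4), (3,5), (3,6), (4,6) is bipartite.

Step 1: Attempt 2-coloring using BFS:
  Start at vertex 1, assign color 0
  Color vertex 2 with color 1 (neighbor of 1)
  Color vertex 5 with color 1 (neighbor of 1)
  Color vertex 6 with color 1 (neighbor of 1)
  Color vertex 3 with color 0 (neighbor of 2)
  Color vertex 4 with color 0 (neighbor of 2)

Step 2: 2-coloring succeeded. No conflicts found.
  Set A (color 0): {1, 3, 4}
  Set B (color 1): {2, 5, 6}

The graph is bipartite with partition {1, 3, 4}, {2, 5, 6}.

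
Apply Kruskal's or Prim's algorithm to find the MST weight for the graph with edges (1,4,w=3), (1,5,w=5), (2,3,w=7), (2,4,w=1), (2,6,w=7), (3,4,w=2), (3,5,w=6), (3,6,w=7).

Apply Kruskal's algorithm (sort edges by weight, add if no cycle):

Sorted edges by weight:
  (2,4) w=1
  (3,4) w=2
  (1,4) w=3
  (1,5) w=5
  (3,5) w=6
  (2,3) w=7
  (2,6) w=7
  (3,6) w=7

Add edge (2,4) w=1 -- no cycle. Running total: 1
Add edge (3,4) w=2 -- no cycle. Running total: 3
Add edge (1,4) w=3 -- no cycle. Running total: 6
Add edge (1,5) w=5 -- no cycle. Running total: 11
Skip edge (3,5) w=6 -- would create cycle
Skip edge (2,3) w=7 -- would create cycle
Add edge (2,6) w=7 -- no cycle. Running total: 18

MST edges: (2,4,w=1), (3,4,w=2), (1,4,w=3), (1,5,w=5), (2,6,w=7)
Total MST weight: 1 + 2 + 3 + 5 + 7 = 18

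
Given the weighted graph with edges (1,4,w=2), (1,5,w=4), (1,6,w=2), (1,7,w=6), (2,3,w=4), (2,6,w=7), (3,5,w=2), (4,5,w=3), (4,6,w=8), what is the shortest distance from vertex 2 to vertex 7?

Step 1: Build adjacency list with weights:
  1: 4(w=2), 5(w=4), 6(w=2), 7(w=6)
  2: 3(w=4), 6(w=7)
  3: 2(w=4), 5(w=2)
  4: 1(w=2), 5(w=3), 6(w=8)
  5: 1(w=4), 3(w=2), 4(w=3)
  6: 1(w=2), 2(w=7), 4(w=8)
  7: 1(w=6)

Step 2: Apply Dijkstra's algorithm from vertex 2:
  Visit vertex 2 (distance=0)
    Update dist[3] = 4
    Update dist[6] = 7
  Visit vertex 3 (distance=4)
    Update dist[5] = 6
  Visit vertex 5 (distance=6)
    Update dist[1] = 10
    Update dist[4] = 9
  Visit vertex 6 (distance=7)
    Update dist[1] = 9
  Visit vertex 1 (distance=9)
    Update dist[7] = 15
  Visit vertex 4 (distance=9)
  Visit vertex 7 (distance=15)

Step 3: Shortest path: 2 -> 6 -> 1 -> 7
Total weight: 7 + 2 + 6 = 15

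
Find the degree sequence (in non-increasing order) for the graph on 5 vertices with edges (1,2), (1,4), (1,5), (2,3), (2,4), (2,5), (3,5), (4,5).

Step 1: Count edges incident to each vertex:
  deg(1) = 3 (neighbors: 2, 4, 5)
  deg(2) = 4 (neighbors: 1, 3, 4, 5)
  deg(3) = 2 (neighbors: 2, 5)
  deg(4) = 3 (neighbors: 1, 2, 5)
  deg(5) = 4 (neighbors: 1, 2, 3, 4)

Step 2: Sort degrees in non-increasing order:
  Degrees: [3, 4, 2, 3, 4] -> sorted: [4, 4, 3, 3, 2]

Degree sequence: [4, 4, 3, 3, 2]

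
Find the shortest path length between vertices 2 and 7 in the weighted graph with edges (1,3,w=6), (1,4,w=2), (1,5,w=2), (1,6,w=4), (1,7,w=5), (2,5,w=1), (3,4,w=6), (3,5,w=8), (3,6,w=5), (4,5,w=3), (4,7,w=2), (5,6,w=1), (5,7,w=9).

Step 1: Build adjacency list with weights:
  1: 3(w=6), 4(w=2), 5(w=2), 6(w=4), 7(w=5)
  2: 5(w=1)
  3: 1(w=6), 4(w=6), 5(w=8), 6(w=5)
  4: 1(w=2), 3(w=6), 5(w=3), 7(w=2)
  5: 1(w=2), 2(w=1), 3(w=8), 4(w=3), 6(w=1), 7(w=9)
  6: 1(w=4), 3(w=5), 5(w=1)
  7: 1(w=5), 4(w=2), 5(w=9)

Step 2: Apply Dijkstra's algorithm from vertex 2:
  Visit vertex 2 (distance=0)
    Update dist[5] = 1
  Visit vertex 5 (distance=1)
    Update dist[1] = 3
    Update dist[3] = 9
    Update dist[4] = 4
    Update dist[6] = 2
    Update dist[7] = 10
  Visit vertex 6 (distance=2)
    Update dist[3] = 7
  Visit vertex 1 (distance=3)
    Update dist[7] = 8
  Visit vertex 4 (distance=4)
    Update dist[7] = 6
  Visit vertex 7 (distance=6)

Step 3: Shortest path: 2 -> 5 -> 4 -> 7
Total weight: 1 + 3 + 2 = 6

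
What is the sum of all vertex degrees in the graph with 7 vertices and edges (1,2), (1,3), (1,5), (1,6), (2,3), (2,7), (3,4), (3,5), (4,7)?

Step 1: Count edges incident to each vertex:
  deg(1) = 4 (neighbors: 2, 3, 5, 6)
  deg(2) = 3 (neighbors: 1, 3, 7)
  deg(3) = 4 (neighbors: 1, 2, 4, 5)
  deg(4) = 2 (neighbors: 3, 7)
  deg(5) = 2 (neighbors: 1, 3)
  deg(6) = 1 (neighbors: 1)
  deg(7) = 2 (neighbors: 2, 4)

Step 2: Sum all degrees:
  4 + 3 + 4 + 2 + 2 + 1 + 2 = 18

Verification: sum of degrees = 2 * |E| = 2 * 9 = 18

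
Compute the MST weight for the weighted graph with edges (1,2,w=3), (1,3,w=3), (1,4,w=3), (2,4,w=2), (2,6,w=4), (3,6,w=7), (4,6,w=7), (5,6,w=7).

Apply Kruskal's algorithm (sort edges by weight, add if no cycle):

Sorted edges by weight:
  (2,4) w=2
  (1,3) w=3
  (1,2) w=3
  (1,4) w=3
  (2,6) w=4
  (3,6) w=7
  (4,6) w=7
  (5,6) w=7

Add edge (2,4) w=2 -- no cycle. Running total: 2
Add edge (1,3) w=3 -- no cycle. Running total: 5
Add edge (1,2) w=3 -- no cycle. Running total: 8
Skip edge (1,4) w=3 -- would create cycle
Add edge (2,6) w=4 -- no cycle. Running total: 12
Skip edge (3,6) w=7 -- would create cycle
Skip edge (4,6) w=7 -- would create cycle
Add edge (5,6) w=7 -- no cycle. Running total: 19

MST edges: (2,4,w=2), (1,3,w=3), (1,2,w=3), (2,6,w=4), (5,6,w=7)
Total MST weight: 2 + 3 + 3 + 4 + 7 = 19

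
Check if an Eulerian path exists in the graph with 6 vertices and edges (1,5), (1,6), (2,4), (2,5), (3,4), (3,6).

Step 1: Find the degree of each vertex:
  deg(1) = 2
  deg(2) = 2
  deg(3) = 2
  deg(4) = 2
  deg(5) = 2
  deg(6) = 2

Step 2: Count vertices with odd degree:
  All vertices have even degree (0 odd-degree vertices)

Step 3: Apply Euler's theorem:
  - Eulerian circuit exists iff graph is connected and all vertices have even degree
  - Eulerian path exists iff graph is connected and has 0 or 2 odd-degree vertices

Graph is connected with 0 odd-degree vertices.
Both Eulerian circuit and Eulerian path exist.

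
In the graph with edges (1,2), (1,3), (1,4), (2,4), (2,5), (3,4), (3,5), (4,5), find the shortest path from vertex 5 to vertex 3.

Step 1: Build adjacency list:
  1: 2, 3, 4
  2: 1, 4, 5
  3: 1, 4, 5
  4: 1, 2, 3, 5
  5: 2, 3, 4

Step 2: BFS from vertex 5 to find shortest path to 3:
  vertex 2 reached at distance 1
  vertex 3 reached at distance 1

Step 3: Shortest path: 5 -> 3
Path length: 1 edge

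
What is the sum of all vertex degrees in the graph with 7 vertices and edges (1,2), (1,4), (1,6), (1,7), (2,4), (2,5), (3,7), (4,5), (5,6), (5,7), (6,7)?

Step 1: Count edges incident to each vertex:
  deg(1) = 4 (neighbors: 2, 4, 6, 7)
  deg(2) = 3 (neighbors: 1, 4, 5)
  deg(3) = 1 (neighbors: 7)
  deg(4) = 3 (neighbors: 1, 2, 5)
  deg(5) = 4 (neighbors: 2, 4, 6, 7)
  deg(6) = 3 (neighbors: 1, 5, 7)
  deg(7) = 4 (neighbors: 1, 3, 5, 6)

Step 2: Sum all degrees:
  4 + 3 + 1 + 3 + 4 + 3 + 4 = 22

Verification: sum of degrees = 2 * |E| = 2 * 11 = 22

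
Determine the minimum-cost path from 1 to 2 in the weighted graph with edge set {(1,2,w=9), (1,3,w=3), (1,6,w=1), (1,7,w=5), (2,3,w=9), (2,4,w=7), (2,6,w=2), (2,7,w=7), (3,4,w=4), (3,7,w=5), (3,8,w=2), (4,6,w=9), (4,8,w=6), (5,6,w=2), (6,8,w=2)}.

Step 1: Build adjacency list with weights:
  1: 2(w=9), 3(w=3), 6(w=1), 7(w=5)
  2: 1(w=9), 3(w=9), 4(w=7), 6(w=2), 7(w=7)
  3: 1(w=3), 2(w=9), 4(w=4), 7(w=5), 8(w=2)
  4: 2(w=7), 3(w=4), 6(w=9), 8(w=6)
  5: 6(w=2)
  6: 1(w=1), 2(w=2), 4(w=9), 5(w=2), 8(w=2)
  7: 1(w=5), 2(w=7), 3(w=5)
  8: 3(w=2), 4(w=6), 6(w=2)

Step 2: Apply Dijkstra's algorithm from vertex 1:
  Visit vertex 1 (distance=0)
    Update dist[2] = 9
    Update dist[3] = 3
    Update dist[6] = 1
    Update dist[7] = 5
  Visit vertex 6 (distance=1)
    Update dist[2] = 3
    Update dist[4] = 10
    Update dist[5] = 3
    Update dist[8] = 3
  Visit vertex 2 (distance=3)

Step 3: Shortest path: 1 -> 6 -> 2
Total weight: 1 + 2 = 3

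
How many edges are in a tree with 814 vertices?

A tree on n vertices always has exactly n - 1 edges.
For n = 814: edges = 814 - 1 = 813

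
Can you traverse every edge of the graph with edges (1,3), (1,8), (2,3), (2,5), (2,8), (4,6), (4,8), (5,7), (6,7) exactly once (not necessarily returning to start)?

Step 1: Find the degree of each vertex:
  deg(1) = 2
  deg(2) = 3
  deg(3) = 2
  deg(4) = 2
  deg(5) = 2
  deg(6) = 2
  deg(7) = 2
  deg(8) = 3

Step 2: Count vertices with odd degree:
  Odd-degree vertices: 2, 8 (2 total)

Step 3: Apply Euler's theorem:
  - Eulerian circuit exists iff graph is connected and all vertices have even degree
  - Eulerian path exists iff graph is connected and has 0 or 2 odd-degree vertices

Graph is connected with exactly 2 odd-degree vertices (2, 8).
Eulerian path exists (starting and ending at the odd-degree vertices), but no Eulerian circuit.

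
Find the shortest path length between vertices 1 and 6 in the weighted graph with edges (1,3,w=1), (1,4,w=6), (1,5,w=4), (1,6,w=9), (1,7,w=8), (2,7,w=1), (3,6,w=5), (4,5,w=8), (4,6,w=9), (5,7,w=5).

Step 1: Build adjacency list with weights:
  1: 3(w=1), 4(w=6), 5(w=4), 6(w=9), 7(w=8)
  2: 7(w=1)
  3: 1(w=1), 6(w=5)
  4: 1(w=6), 5(w=8), 6(w=9)
  5: 1(w=4), 4(w=8), 7(w=5)
  6: 1(w=9), 3(w=5), 4(w=9)
  7: 1(w=8), 2(w=1), 5(w=5)

Step 2: Apply Dijkstra's algorithm from vertex 1:
  Visit vertex 1 (distance=0)
    Update dist[3] = 1
    Update dist[4] = 6
    Update dist[5] = 4
    Update dist[6] = 9
    Update dist[7] = 8
  Visit vertex 3 (distance=1)
    Update dist[6] = 6
  Visit vertex 5 (distance=4)
  Visit vertex 4 (distance=6)
  Visit vertex 6 (distance=6)

Step 3: Shortest path: 1 -> 3 -> 6
Total weight: 1 + 5 = 6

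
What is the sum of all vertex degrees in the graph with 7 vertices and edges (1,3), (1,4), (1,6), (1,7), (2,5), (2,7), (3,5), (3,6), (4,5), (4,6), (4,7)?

Step 1: Count edges incident to each vertex:
  deg(1) = 4 (neighbors: 3, 4, 6, 7)
  deg(2) = 2 (neighbors: 5, 7)
  deg(3) = 3 (neighbors: 1, 5, 6)
  deg(4) = 4 (neighbors: 1, 5, 6, 7)
  deg(5) = 3 (neighbors: 2, 3, 4)
  deg(6) = 3 (neighbors: 1, 3, 4)
  deg(7) = 3 (neighbors: 1, 2, 4)

Step 2: Sum all degrees:
  4 + 2 + 3 + 4 + 3 + 3 + 3 = 22

Verification: sum of degrees = 2 * |E| = 2 * 11 = 22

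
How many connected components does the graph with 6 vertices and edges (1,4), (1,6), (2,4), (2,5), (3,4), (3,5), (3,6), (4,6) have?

Step 1: Build adjacency list from edges:
  1: 4, 6
  2: 4, 5
  3: 4, 5, 6
  4: 1, 2, 3, 6
  5: 2, 3
  6: 1, 3, 4

Step 2: Run BFS/DFS from vertex 1:
  Visited: {1, 4, 6, 2, 3, 5}
  Reached 6 of 6 vertices

Step 3: All 6 vertices reached from vertex 1, so the graph is connected.
Number of connected components: 1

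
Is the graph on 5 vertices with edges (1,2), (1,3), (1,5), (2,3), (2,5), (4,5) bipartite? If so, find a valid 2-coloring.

Step 1: Attempt 2-coloring using BFS:
  Start at vertex 1, assign color 0
  Color vertex 2 with color 1 (neighbor of 1)
  Color vertex 3 with color 1 (neighbor of 1)
  Color vertex 5 with color 1 (neighbor of 1)

Step 2: Conflict found! Vertices 2 and 3 are adjacent but have the same color.
This means the graph contains an odd cycle.

The graph is NOT bipartite.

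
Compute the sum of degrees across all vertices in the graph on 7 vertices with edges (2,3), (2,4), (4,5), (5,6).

Step 1: Count edges incident to each vertex:
  deg(1) = 0 (neighbors: none)
  deg(2) = 2 (neighbors: 3, 4)
  deg(3) = 1 (neighbors: 2)
  deg(4) = 2 (neighbors: 2, 5)
  deg(5) = 2 (neighbors: 4, 6)
  deg(6) = 1 (neighbors: 5)
  deg(7) = 0 (neighbors: none)

Step 2: Sum all degrees:
  0 + 2 + 1 + 2 + 2 + 1 + 0 = 8

Verification: sum of degrees = 2 * |E| = 2 * 4 = 8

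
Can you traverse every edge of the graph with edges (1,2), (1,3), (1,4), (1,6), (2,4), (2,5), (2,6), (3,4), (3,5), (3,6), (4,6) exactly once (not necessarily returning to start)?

Step 1: Find the degree of each vertex:
  deg(1) = 4
  deg(2) = 4
  deg(3) = 4
  deg(4) = 4
  deg(5) = 2
  deg(6) = 4

Step 2: Count vertices with odd degree:
  All vertices have even degree (0 odd-degree vertices)

Step 3: Apply Euler's theorem:
  - Eulerian circuit exists iff graph is connected and all vertices have even degree
  - Eulerian path exists iff graph is connected and has 0 or 2 odd-degree vertices

Graph is connected with 0 odd-degree vertices.
Both Eulerian circuit and Eulerian path exist.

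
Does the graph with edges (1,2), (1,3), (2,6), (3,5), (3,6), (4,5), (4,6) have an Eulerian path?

Step 1: Find the degree of each vertex:
  deg(1) = 2
  deg(2) = 2
  deg(3) = 3
  deg(4) = 2
  deg(5) = 2
  deg(6) = 3

Step 2: Count vertices with odd degree:
  Odd-degree vertices: 3, 6 (2 total)

Step 3: Apply Euler's theorem:
  - Eulerian circuit exists iff graph is connected and all vertices have even degree
  - Eulerian path exists iff graph is connected and has 0 or 2 odd-degree vertices

Graph is connected with exactly 2 odd-degree vertices (3, 6).
Eulerian path exists (starting and ending at the odd-degree vertices), but no Eulerian circuit.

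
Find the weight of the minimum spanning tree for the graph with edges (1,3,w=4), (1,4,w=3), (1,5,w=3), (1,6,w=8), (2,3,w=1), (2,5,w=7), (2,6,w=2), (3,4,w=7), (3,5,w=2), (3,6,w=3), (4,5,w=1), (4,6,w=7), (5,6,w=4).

Apply Kruskal's algorithm (sort edges by weight, add if no cycle):

Sorted edges by weight:
  (2,3) w=1
  (4,5) w=1
  (2,6) w=2
  (3,5) w=2
  (1,5) w=3
  (1,4) w=3
  (3,6) w=3
  (1,3) w=4
  (5,6) w=4
  (2,5) w=7
  (3,4) w=7
  (4,6) w=7
  (1,6) w=8

Add edge (2,3) w=1 -- no cycle. Running total: 1
Add edge (4,5) w=1 -- no cycle. Running total: 2
Add edge (2,6) w=2 -- no cycle. Running total: 4
Add edge (3,5) w=2 -- no cycle. Running total: 6
Add edge (1,5) w=3 -- no cycle. Running total: 9

MST edges: (2,3,w=1), (4,5,w=1), (2,6,w=2), (3,5,w=2), (1,5,w=3)
Total MST weight: 1 + 1 + 2 + 2 + 3 = 9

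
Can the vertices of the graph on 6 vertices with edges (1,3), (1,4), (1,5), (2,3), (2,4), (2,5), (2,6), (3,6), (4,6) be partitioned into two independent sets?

Step 1: Attempt 2-coloring using BFS:
  Start at vertex 1, assign color 0
  Color vertex 3 with color 1 (neighbor of 1)
  Color vertex 4 with color 1 (neighbor of 1)
  Color vertex 5 with color 1 (neighbor of 1)
  Color vertex 2 with color 0 (neighbor of 3)
  Color vertex 6 with color 0 (neighbor of 3)

Step 2: Conflict found! Vertices 2 and 6 are adjacent but have the same color.
This means the graph contains an odd cycle.

The graph is NOT bipartite.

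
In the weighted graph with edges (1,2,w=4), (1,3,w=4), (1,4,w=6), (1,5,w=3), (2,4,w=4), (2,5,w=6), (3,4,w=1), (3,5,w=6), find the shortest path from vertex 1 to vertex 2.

Step 1: Build adjacency list with weights:
  1: 2(w=4), 3(w=4), 4(w=6), 5(w=3)
  2: 1(w=4), 4(w=4), 5(w=6)
  3: 1(w=4), 4(w=1), 5(w=6)
  4: 1(w=6), 2(w=4), 3(w=1)
  5: 1(w=3), 2(w=6), 3(w=6)

Step 2: Apply Dijkstra's algorithm from vertex 1:
  Visit vertex 1 (distance=0)
    Update dist[2] = 4
    Update dist[3] = 4
    Update dist[4] = 6
    Update dist[5] = 3
  Visit vertex 5 (distance=3)
  Visit vertex 2 (distance=4)

Step 3: Shortest path: 1 -> 2
Total weight: 4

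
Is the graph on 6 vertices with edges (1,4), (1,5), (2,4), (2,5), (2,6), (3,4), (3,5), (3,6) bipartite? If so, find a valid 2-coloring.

Step 1: Attempt 2-coloring using BFS:
  Start at vertex 1, assign color 0
  Color vertex 4 with color 1 (neighbor of 1)
  Color vertex 5 with color 1 (neighbor of 1)
  Color vertex 2 with color 0 (neighbor of 4)
  Color vertex 3 with color 0 (neighbor of 4)
  Color vertex 6 with color 1 (neighbor of 2)

Step 2: 2-coloring succeeded. No conflicts found.
  Set A (color 0): {1, 2, 3}
  Set B (color 1): {4, 5, 6}

The graph is bipartite with partition {1, 2, 3}, {4, 5, 6}.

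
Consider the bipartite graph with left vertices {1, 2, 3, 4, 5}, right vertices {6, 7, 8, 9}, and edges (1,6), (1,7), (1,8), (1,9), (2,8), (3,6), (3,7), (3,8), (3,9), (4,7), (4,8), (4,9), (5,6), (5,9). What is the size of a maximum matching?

Step 1: List the neighbors of each left vertex:
  1: 6, 7, 8, 9
  2: 8
  3: 6, 7, 8, 9
  4: 7, 8, 9
  5: 6, 9

Step 2: Greedily match left vertices, then look for augmenting paths:
  Match 1 -- 6
  Match 2 -- 8
  Match 3 -- 7
  Match 4 -- 9
  No augmenting path remains.

Step 3: Verify this is maximum:
  Matching size 4 = min(|L|, |R|) = min(5, 4), which is an upper bound, so this matching is maximum.

Maximum matching: {(1,6), (2,8), (3,7), (4,9)}
Size: 4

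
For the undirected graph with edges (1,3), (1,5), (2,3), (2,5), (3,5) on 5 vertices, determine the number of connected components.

Step 1: Build adjacency list from edges:
  1: 3, 5
  2: 3, 5
  3: 1, 2, 5
  4: (none)
  5: 1, 2, 3

Step 2: Run BFS/DFS from vertex 1:
  Visited: {1, 3, 5, 2}
  Reached 4 of 5 vertices

Step 3: Only 4 of 5 vertices reached. Graph is disconnected.
Connected components: {1, 2, 3, 5}, {4}
Number of connected components: 2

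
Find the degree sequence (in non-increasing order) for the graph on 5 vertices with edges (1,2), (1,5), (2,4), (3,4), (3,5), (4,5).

Step 1: Count edges incident to each vertex:
  deg(1) = 2 (neighbors: 2, 5)
  deg(2) = 2 (neighbors: 1, 4)
  deg(3) = 2 (neighbors: 4, 5)
  deg(4) = 3 (neighbors: 2, 3, 5)
  deg(5) = 3 (neighbors: 1, 3, 4)

Step 2: Sort degrees in non-increasing order:
  Degrees: [2, 2, 2, 3, 3] -> sorted: [3, 3, 2, 2, 2]

Degree sequence: [3, 3, 2, 2, 2]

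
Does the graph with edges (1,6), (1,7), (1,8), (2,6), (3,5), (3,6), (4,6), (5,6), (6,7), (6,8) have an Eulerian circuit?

Step 1: Find the degree of each vertex:
  deg(1) = 3
  deg(2) = 1
  deg(3) = 2
  deg(4) = 1
  deg(5) = 2
  deg(6) = 7
  deg(7) = 2
  deg(8) = 2

Step 2: Count vertices with odd degree:
  Odd-degree vertices: 1, 2, 4, 6 (4 total)

Step 3: Apply Euler's theorem:
  - Eulerian circuit exists iff graph is connected and all vertices have even degree
  - Eulerian path exists iff graph is connected and has 0 or 2 odd-degree vertices

Graph has 4 odd-degree vertices (need 0 or 2).
Neither Eulerian path nor Eulerian circuit exists.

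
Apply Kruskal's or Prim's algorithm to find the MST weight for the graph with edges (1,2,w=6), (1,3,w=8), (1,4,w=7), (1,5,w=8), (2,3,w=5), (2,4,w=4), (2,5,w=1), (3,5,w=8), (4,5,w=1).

Apply Kruskal's algorithm (sort edges by weight, add if no cycle):

Sorted edges by weight:
  (2,5) w=1
  (4,5) w=1
  (2,4) w=4
  (2,3) w=5
  (1,2) w=6
  (1,4) w=7
  (1,5) w=8
  (1,3) w=8
  (3,5) w=8

Add edge (2,5) w=1 -- no cycle. Running total: 1
Add edge (4,5) w=1 -- no cycle. Running total: 2
Skip edge (2,4) w=4 -- would create cycle
Add edge (2,3) w=5 -- no cycle. Running total: 7
Add edge (1,2) w=6 -- no cycle. Running total: 13

MST edges: (2,5,w=1), (4,5,w=1), (2,3,w=5), (1,2,w=6)
Total MST weight: 1 + 1 + 5 + 6 = 13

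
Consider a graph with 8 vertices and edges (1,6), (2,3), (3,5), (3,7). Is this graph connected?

Step 1: Build adjacency list from edges:
  1: 6
  2: 3
  3: 2, 5, 7
  4: (none)
  5: 3
  6: 1
  7: 3
  8: (none)

Step 2: Run BFS/DFS from vertex 1:
  Visited: {1, 6}
  Reached 2 of 8 vertices

Step 3: Only 2 of 8 vertices reached. Graph is disconnected.
Connected components: {1, 6}, {2, 3, 5, 7}, {4}, {8}
Answer: No, the graph is not connected (4 components).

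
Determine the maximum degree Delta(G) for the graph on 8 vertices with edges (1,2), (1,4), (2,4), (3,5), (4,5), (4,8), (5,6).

Step 1: Count edges incident to each vertex:
  deg(1) = 2 (neighbors: 2, 4)
  deg(2) = 2 (neighbors: 1, 4)
  deg(3) = 1 (neighbors: 5)
  deg(4) = 4 (neighbors: 1, 2, 5, 8)
  deg(5) = 3 (neighbors: 3, 4, 6)
  deg(6) = 1 (neighbors: 5)
  deg(7) = 0 (neighbors: none)
  deg(8) = 1 (neighbors: 4)

Step 2: Find maximum:
  max(2, 2, 1, 4, 3, 1, 0, 1) = 4 (vertex 4)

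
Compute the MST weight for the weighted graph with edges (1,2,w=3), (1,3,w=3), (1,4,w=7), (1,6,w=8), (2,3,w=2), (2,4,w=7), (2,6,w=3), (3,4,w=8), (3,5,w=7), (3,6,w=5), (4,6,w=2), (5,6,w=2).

Apply Kruskal's algorithm (sort edges by weight, add if no cycle):

Sorted edges by weight:
  (2,3) w=2
  (4,6) w=2
  (5,6) w=2
  (1,2) w=3
  (1,3) w=3
  (2,6) w=3
  (3,6) w=5
  (1,4) w=7
  (2,4) w=7
  (3,5) w=7
  (1,6) w=8
  (3,4) w=8

Add edge (2,3) w=2 -- no cycle. Running total: 2
Add edge (4,6) w=2 -- no cycle. Running total: 4
Add edge (5,6) w=2 -- no cycle. Running total: 6
Add edge (1,2) w=3 -- no cycle. Running total: 9
Skip edge (1,3) w=3 -- would create cycle
Add edge (2,6) w=3 -- no cycle. Running total: 12

MST edges: (2,3,w=2), (4,6,w=2), (5,6,w=2), (1,2,w=3), (2,6,w=3)
Total MST weight: 2 + 2 + 2 + 3 + 3 = 12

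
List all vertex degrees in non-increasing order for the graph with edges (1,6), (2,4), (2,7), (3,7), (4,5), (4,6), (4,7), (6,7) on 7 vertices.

Step 1: Count edges incident to each vertex:
  deg(1) = 1 (neighbors: 6)
  deg(2) = 2 (neighbors: 4, 7)
  deg(3) = 1 (neighbors: 7)
  deg(4) = 4 (neighbors: 2, 5, 6, 7)
  deg(5) = 1 (neighbors: 4)
  deg(6) = 3 (neighbors: 1, 4, 7)
  deg(7) = 4 (neighbors: 2, 3, 4, 6)

Step 2: Sort degrees in non-increasing order:
  Degrees: [1, 2, 1, 4, 1, 3, 4] -> sorted: [4, 4, 3, 2, 1, 1, 1]

Degree sequence: [4, 4, 3, 2, 1, 1, 1]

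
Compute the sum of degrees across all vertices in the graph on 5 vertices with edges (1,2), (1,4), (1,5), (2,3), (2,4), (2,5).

Step 1: Count edges incident to each vertex:
  deg(1) = 3 (neighbors: 2, 4, 5)
  deg(2) = 4 (neighbors: 1, 3, 4, 5)
  deg(3) = 1 (neighbors: 2)
  deg(4) = 2 (neighbors: 1, 2)
  deg(5) = 2 (neighbors: 1, 2)

Step 2: Sum all degrees:
  3 + 4 + 1 + 2 + 2 = 12

Verification: sum of degrees = 2 * |E| = 2 * 6 = 12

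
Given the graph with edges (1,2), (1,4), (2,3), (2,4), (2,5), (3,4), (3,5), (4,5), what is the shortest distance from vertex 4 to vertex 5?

Step 1: Build adjacency list:
  1: 2, 4
  2: 1, 3, 4, 5
  3: 2, 4, 5
  4: 1, 2, 3, 5
  5: 2, 3, 4

Step 2: BFS from vertex 4 to find shortest path to 5:
  vertex 1 reached at distance 1
  vertex 2 reached at distance 1
  vertex 3 reached at distance 1
  vertex 5 reached at distance 1

Step 3: Shortest path: 4 -> 5
Path length: 1 edge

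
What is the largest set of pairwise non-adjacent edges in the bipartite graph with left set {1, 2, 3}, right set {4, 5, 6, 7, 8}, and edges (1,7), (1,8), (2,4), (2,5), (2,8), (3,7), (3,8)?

Step 1: List the neighbors of each left vertex:
  1: 7, 8
  2: 4, 5, 8
  3: 7, 8

Step 2: Greedily match left vertices, then look for augmenting paths:
  Match 1 -- 7
  Match 2 -- 4
  Match 3 -- 8
  No augmenting path remains.

Step 3: Verify this is maximum:
  Matching size 3 = min(|L|, |R|) = min(3, 5), which is an upper bound, so this matching is maximum.

Maximum matching: {(1,7), (2,4), (3,8)}
Size: 3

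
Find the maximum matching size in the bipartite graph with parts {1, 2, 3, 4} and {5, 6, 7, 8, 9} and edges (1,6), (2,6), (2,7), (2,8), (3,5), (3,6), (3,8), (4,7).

Step 1: List the neighbors of each left vertex:
  1: 6
  2: 6, 7, 8
  3: 5, 6, 8
  4: 7

Step 2: Greedily match left vertices, then look for augmenting paths:
  Match 1 -- 6
  Match 2 -- 8
  Match 3 -- 5
  Match 4 -- 7
  No augmenting path remains.

Step 3: Verify this is maximum:
  Matching size 4 = min(|L|, |R|) = min(4, 5), which is an upper bound, so this matching is maximum.

Maximum matching: {(1,6), (2,8), (3,5), (4,7)}
Size: 4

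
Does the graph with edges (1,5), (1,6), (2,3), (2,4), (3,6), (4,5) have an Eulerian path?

Step 1: Find the degree of each vertex:
  deg(1) = 2
  deg(2) = 2
  deg(3) = 2
  deg(4) = 2
  deg(5) = 2
  deg(6) = 2

Step 2: Count vertices with odd degree:
  All vertices have even degree (0 odd-degree vertices)

Step 3: Apply Euler's theorem:
  - Eulerian circuit exists iff graph is connected and all vertices have even degree
  - Eulerian path exists iff graph is connected and has 0 or 2 odd-degree vertices

Graph is connected with 0 odd-degree vertices.
Both Eulerian circuit and Eulerian path exist.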